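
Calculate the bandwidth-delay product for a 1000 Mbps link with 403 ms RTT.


BDP = bandwidth * RTT
= 1000 Mbps * 403 ms
= 1000 * 1e6 * 403 / 1000 bits
= 403000000 bits
= 50375000 bytes
= 49194.3359 KB
BDP = 403000000 bits (50375000 bytes)


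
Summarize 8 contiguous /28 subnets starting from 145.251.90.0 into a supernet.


Original prefix: /28
Number of subnets: 8 = 2^3
New prefix = 28 - 3 = 25
Supernet: 145.251.90.0/25


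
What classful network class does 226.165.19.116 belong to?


First octet: 226
Binary: 11100010
1110xxxx -> Class D (224-239)
Class D (multicast), default mask N/A


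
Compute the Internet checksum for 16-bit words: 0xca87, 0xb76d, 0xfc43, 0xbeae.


Sum all words (with carry folding):
+ 0xca87 = 0xca87
+ 0xb76d = 0x81f5
+ 0xfc43 = 0x7e39
+ 0xbeae = 0x3ce8
One's complement: ~0x3ce8
Checksum = 0xc317


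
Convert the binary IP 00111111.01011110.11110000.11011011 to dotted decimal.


00111111 = 63
01011110 = 94
11110000 = 240
11011011 = 219
IP: 63.94.240.219


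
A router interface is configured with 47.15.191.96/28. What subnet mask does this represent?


/28 means 28 network bits, 4 host bits
Binary: 11111111111111111111111111110000
Mask: 255.255.255.240


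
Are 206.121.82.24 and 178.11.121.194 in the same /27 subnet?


Mask: 255.255.255.224
206.121.82.24 AND mask = 206.121.82.0
178.11.121.194 AND mask = 178.11.121.192
No, different subnets (206.121.82.0 vs 178.11.121.192)


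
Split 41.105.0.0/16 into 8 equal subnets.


New prefix = 16 + 3 = 19
Each subnet has 8192 addresses
  41.105.0.0/19
  41.105.32.0/19
  41.105.64.0/19
  41.105.96.0/19
  41.105.128.0/19
  41.105.160.0/19
  41.105.192.0/19
  41.105.224.0/19
Subnets: 41.105.0.0/19, 41.105.32.0/19, 41.105.64.0/19, 41.105.96.0/19, 41.105.128.0/19, 41.105.160.0/19, 41.105.192.0/19, 41.105.224.0/19


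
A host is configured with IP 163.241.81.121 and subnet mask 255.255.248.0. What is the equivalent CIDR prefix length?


Binary: 11111111.11111111.11111000.00000000
Count leading 1s
Prefix: /21


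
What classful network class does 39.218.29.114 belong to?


First octet: 39
Binary: 00100111
0xxxxxxx -> Class A (1-126)
Class A, default mask 255.0.0.0 (/8)


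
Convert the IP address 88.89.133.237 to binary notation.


88 = 01011000
89 = 01011001
133 = 10000101
237 = 11101101
Binary: 01011000.01011001.10000101.11101101


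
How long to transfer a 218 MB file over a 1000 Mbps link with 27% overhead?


Effective throughput = 1000 * (1 - 27/100) = 730 Mbps
File size in Mb = 218 * 8 = 1744 Mb
Time = 1744 / 730
Time = 2.389 seconds


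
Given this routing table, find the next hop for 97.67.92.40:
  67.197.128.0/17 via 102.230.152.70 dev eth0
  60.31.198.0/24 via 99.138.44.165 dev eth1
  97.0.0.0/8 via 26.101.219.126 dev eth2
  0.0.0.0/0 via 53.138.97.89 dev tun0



Longest prefix match for 97.67.92.40:
  /17 67.197.128.0: no
  /24 60.31.198.0: no
  /8 97.0.0.0: MATCH
  /0 0.0.0.0: MATCH
Selected: next-hop 26.101.219.126 via eth2 (matched /8)


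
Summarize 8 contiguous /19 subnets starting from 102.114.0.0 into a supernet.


Original prefix: /19
Number of subnets: 8 = 2^3
New prefix = 19 - 3 = 16
Supernet: 102.114.0.0/16


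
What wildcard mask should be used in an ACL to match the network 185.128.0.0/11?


Subnet mask: 255.224.0.0
Wildcard = 255.255.255.255 - subnet mask
255 - 255 = 0
255 - 224 = 31
255 - 0 = 255
255 - 0 = 255
Wildcard: 0.31.255.255


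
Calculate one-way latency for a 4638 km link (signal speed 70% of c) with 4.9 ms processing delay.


Speed = 0.7 * 3e5 km/s = 210000 km/s
Propagation delay = 4638 / 210000 = 0.0221 s = 22.0857 ms
Processing delay = 4.9 ms
Total one-way latency = 26.9857 ms


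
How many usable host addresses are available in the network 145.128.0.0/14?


Host bits = 32 - 14 = 18
Total addresses = 2^18 = 262144
Usable = total - 2 (network and broadcast)
Usable hosts: 262142


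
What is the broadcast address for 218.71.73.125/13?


Network: 218.64.0.0/13
Host bits = 19
Set all host bits to 1:
Broadcast: 218.71.255.255


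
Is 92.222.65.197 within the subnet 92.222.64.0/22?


Subnet network: 92.222.64.0
Test IP AND mask: 92.222.64.0
Yes, 92.222.65.197 is in 92.222.64.0/22


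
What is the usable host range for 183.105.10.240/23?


Network: 183.105.10.0
Broadcast: 183.105.11.255
First usable = network + 1
Last usable = broadcast - 1
Range: 183.105.10.1 to 183.105.11.254


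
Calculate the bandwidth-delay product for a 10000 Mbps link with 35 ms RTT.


BDP = bandwidth * RTT
= 10000 Mbps * 35 ms
= 10000 * 1e6 * 35 / 1000 bits
= 350000000 bits
= 43750000 bytes
= 42724.6094 KB
BDP = 350000000 bits (43750000 bytes)


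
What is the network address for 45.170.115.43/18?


IP:   00101101.10101010.01110011.00101011
Mask: 11111111.11111111.11000000.00000000
AND operation:
Net:  00101101.10101010.01000000.00000000
Network: 45.170.64.0/18


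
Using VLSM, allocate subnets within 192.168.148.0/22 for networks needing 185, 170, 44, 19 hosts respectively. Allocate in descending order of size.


185 hosts -> /24 (254 usable): 192.168.148.0/24
170 hosts -> /24 (254 usable): 192.168.149.0/24
44 hosts -> /26 (62 usable): 192.168.150.0/26
19 hosts -> /27 (30 usable): 192.168.150.64/27
Allocation: 192.168.148.0/24 (185 hosts, 254 usable); 192.168.149.0/24 (170 hosts, 254 usable); 192.168.150.0/26 (44 hosts, 62 usable); 192.168.150.64/27 (19 hosts, 30 usable)


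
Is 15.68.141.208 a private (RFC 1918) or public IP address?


RFC 1918 private ranges:
  10.0.0.0/8 (10.0.0.0 - 10.255.255.255)
  172.16.0.0/12 (172.16.0.0 - 172.31.255.255)
  192.168.0.0/16 (192.168.0.0 - 192.168.255.255)
Public (not in any RFC 1918 range)


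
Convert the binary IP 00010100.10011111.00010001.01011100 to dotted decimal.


00010100 = 20
10011111 = 159
00010001 = 17
01011100 = 92
IP: 20.159.17.92


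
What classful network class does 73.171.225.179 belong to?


First octet: 73
Binary: 01001001
0xxxxxxx -> Class A (1-126)
Class A, default mask 255.0.0.0 (/8)


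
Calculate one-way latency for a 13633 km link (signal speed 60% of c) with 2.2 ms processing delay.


Speed = 0.6 * 3e5 km/s = 180000 km/s
Propagation delay = 13633 / 180000 = 0.0757 s = 75.7389 ms
Processing delay = 2.2 ms
Total one-way latency = 77.9389 ms


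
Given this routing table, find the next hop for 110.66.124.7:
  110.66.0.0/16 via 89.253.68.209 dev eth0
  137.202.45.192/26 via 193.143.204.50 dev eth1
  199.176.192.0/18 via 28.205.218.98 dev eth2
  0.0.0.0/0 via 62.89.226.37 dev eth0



Longest prefix match for 110.66.124.7:
  /16 110.66.0.0: MATCH
  /26 137.202.45.192: no
  /18 199.176.192.0: no
  /0 0.0.0.0: MATCH
Selected: next-hop 89.253.68.209 via eth0 (matched /16)


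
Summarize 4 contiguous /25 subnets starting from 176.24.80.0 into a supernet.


Original prefix: /25
Number of subnets: 4 = 2^2
New prefix = 25 - 2 = 23
Supernet: 176.24.80.0/23


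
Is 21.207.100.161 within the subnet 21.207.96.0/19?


Subnet network: 21.207.96.0
Test IP AND mask: 21.207.96.0
Yes, 21.207.100.161 is in 21.207.96.0/19


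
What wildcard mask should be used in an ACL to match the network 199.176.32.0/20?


Subnet mask: 255.255.240.0
Wildcard = 255.255.255.255 - subnet mask
255 - 255 = 0
255 - 255 = 0
255 - 240 = 15
255 - 0 = 255
Wildcard: 0.0.15.255


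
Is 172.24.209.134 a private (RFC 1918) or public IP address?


RFC 1918 private ranges:
  10.0.0.0/8 (10.0.0.0 - 10.255.255.255)
  172.16.0.0/12 (172.16.0.0 - 172.31.255.255)
  192.168.0.0/16 (192.168.0.0 - 192.168.255.255)
Private (in 172.16.0.0/12)


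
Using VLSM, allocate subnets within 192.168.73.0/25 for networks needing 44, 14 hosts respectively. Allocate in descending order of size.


44 hosts -> /26 (62 usable): 192.168.73.0/26
14 hosts -> /28 (14 usable): 192.168.73.64/28
Allocation: 192.168.73.0/26 (44 hosts, 62 usable); 192.168.73.64/28 (14 hosts, 14 usable)


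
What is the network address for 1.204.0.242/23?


IP:   00000001.11001100.00000000.11110010
Mask: 11111111.11111111.11111110.00000000
AND operation:
Net:  00000001.11001100.00000000.00000000
Network: 1.204.0.0/23


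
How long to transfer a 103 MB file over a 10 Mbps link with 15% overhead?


Effective throughput = 10 * (1 - 15/100) = 8.5 Mbps
File size in Mb = 103 * 8 = 824 Mb
Time = 824 / 8.5
Time = 96.9412 seconds


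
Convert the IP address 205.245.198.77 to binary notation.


205 = 11001101
245 = 11110101
198 = 11000110
77 = 01001101
Binary: 11001101.11110101.11000110.01001101


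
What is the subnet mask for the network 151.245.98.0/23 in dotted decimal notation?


/23 means 23 network bits, 9 host bits
Binary: 11111111111111111111111000000000
Mask: 255.255.254.0


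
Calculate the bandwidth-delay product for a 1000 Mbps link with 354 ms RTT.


BDP = bandwidth * RTT
= 1000 Mbps * 354 ms
= 1000 * 1e6 * 354 / 1000 bits
= 354000000 bits
= 44250000 bytes
= 43212.8906 KB
BDP = 354000000 bits (44250000 bytes)


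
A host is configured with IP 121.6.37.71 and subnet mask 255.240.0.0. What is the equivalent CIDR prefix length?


Binary: 11111111.11110000.00000000.00000000
Count leading 1s
Prefix: /12


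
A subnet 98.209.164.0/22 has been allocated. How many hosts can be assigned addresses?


Host bits = 32 - 22 = 10
Total addresses = 2^10 = 1024
Usable = total - 2 (network and broadcast)
Usable hosts: 1022


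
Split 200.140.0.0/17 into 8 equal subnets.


New prefix = 17 + 3 = 20
Each subnet has 4096 addresses
  200.140.0.0/20
  200.140.16.0/20
  200.140.32.0/20
  200.140.48.0/20
  200.140.64.0/20
  200.140.80.0/20
  200.140.96.0/20
  200.140.112.0/20
Subnets: 200.140.0.0/20, 200.140.16.0/20, 200.140.32.0/20, 200.140.48.0/20, 200.140.64.0/20, 200.140.80.0/20, 200.140.96.0/20, 200.140.112.0/20


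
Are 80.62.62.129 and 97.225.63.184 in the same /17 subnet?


Mask: 255.255.128.0
80.62.62.129 AND mask = 80.62.0.0
97.225.63.184 AND mask = 97.225.0.0
No, different subnets (80.62.0.0 vs 97.225.0.0)


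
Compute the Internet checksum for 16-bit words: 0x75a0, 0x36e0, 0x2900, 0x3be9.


Sum all words (with carry folding):
+ 0x75a0 = 0x75a0
+ 0x36e0 = 0xac80
+ 0x2900 = 0xd580
+ 0x3be9 = 0x116a
One's complement: ~0x116a
Checksum = 0xee95


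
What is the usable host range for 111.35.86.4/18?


Network: 111.35.64.0
Broadcast: 111.35.127.255
First usable = network + 1
Last usable = broadcast - 1
Range: 111.35.64.1 to 111.35.127.254


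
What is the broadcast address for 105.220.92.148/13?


Network: 105.216.0.0/13
Host bits = 19
Set all host bits to 1:
Broadcast: 105.223.255.255


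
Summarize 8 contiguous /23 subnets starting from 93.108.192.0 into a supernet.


Original prefix: /23
Number of subnets: 8 = 2^3
New prefix = 23 - 3 = 20
Supernet: 93.108.192.0/20


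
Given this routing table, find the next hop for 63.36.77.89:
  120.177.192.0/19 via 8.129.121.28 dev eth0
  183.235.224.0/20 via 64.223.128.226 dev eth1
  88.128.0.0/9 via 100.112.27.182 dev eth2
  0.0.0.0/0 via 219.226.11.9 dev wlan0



Longest prefix match for 63.36.77.89:
  /19 120.177.192.0: no
  /20 183.235.224.0: no
  /9 88.128.0.0: no
  /0 0.0.0.0: MATCH
Selected: next-hop 219.226.11.9 via wlan0 (matched /0)


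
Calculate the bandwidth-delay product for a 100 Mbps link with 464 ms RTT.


BDP = bandwidth * RTT
= 100 Mbps * 464 ms
= 100 * 1e6 * 464 / 1000 bits
= 46400000 bits
= 5800000 bytes
= 5664.0625 KB
BDP = 46400000 bits (5800000 bytes)


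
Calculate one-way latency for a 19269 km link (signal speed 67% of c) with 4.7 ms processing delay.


Speed = 0.67 * 3e5 km/s = 201000 km/s
Propagation delay = 19269 / 201000 = 0.0959 s = 95.8657 ms
Processing delay = 4.7 ms
Total one-way latency = 100.5657 ms


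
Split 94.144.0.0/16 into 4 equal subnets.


New prefix = 16 + 2 = 18
Each subnet has 16384 addresses
  94.144.0.0/18
  94.144.64.0/18
  94.144.128.0/18
  94.144.192.0/18
Subnets: 94.144.0.0/18, 94.144.64.0/18, 94.144.128.0/18, 94.144.192.0/18


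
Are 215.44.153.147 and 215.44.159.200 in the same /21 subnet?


Mask: 255.255.248.0
215.44.153.147 AND mask = 215.44.152.0
215.44.159.200 AND mask = 215.44.152.0
Yes, same subnet (215.44.152.0)


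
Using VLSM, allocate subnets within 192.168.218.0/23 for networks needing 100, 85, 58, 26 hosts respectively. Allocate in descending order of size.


100 hosts -> /25 (126 usable): 192.168.218.0/25
85 hosts -> /25 (126 usable): 192.168.218.128/25
58 hosts -> /26 (62 usable): 192.168.219.0/26
26 hosts -> /27 (30 usable): 192.168.219.64/27
Allocation: 192.168.218.0/25 (100 hosts, 126 usable); 192.168.218.128/25 (85 hosts, 126 usable); 192.168.219.0/26 (58 hosts, 62 usable); 192.168.219.64/27 (26 hosts, 30 usable)


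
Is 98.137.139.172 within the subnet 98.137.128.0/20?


Subnet network: 98.137.128.0
Test IP AND mask: 98.137.128.0
Yes, 98.137.139.172 is in 98.137.128.0/20


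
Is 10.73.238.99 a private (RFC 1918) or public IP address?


RFC 1918 private ranges:
  10.0.0.0/8 (10.0.0.0 - 10.255.255.255)
  172.16.0.0/12 (172.16.0.0 - 172.31.255.255)
  192.168.0.0/16 (192.168.0.0 - 192.168.255.255)
Private (in 10.0.0.0/8)


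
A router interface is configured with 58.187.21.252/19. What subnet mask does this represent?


/19 means 19 network bits, 13 host bits
Binary: 11111111111111111110000000000000
Mask: 255.255.224.0


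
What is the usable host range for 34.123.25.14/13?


Network: 34.120.0.0
Broadcast: 34.127.255.255
First usable = network + 1
Last usable = broadcast - 1
Range: 34.120.0.1 to 34.127.255.254


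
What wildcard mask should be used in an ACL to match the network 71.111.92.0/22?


Subnet mask: 255.255.252.0
Wildcard = 255.255.255.255 - subnet mask
255 - 255 = 0
255 - 255 = 0
255 - 252 = 3
255 - 0 = 255
Wildcard: 0.0.3.255


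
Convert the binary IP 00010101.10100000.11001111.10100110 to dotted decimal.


00010101 = 21
10100000 = 160
11001111 = 207
10100110 = 166
IP: 21.160.207.166


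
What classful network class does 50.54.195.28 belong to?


First octet: 50
Binary: 00110010
0xxxxxxx -> Class A (1-126)
Class A, default mask 255.0.0.0 (/8)


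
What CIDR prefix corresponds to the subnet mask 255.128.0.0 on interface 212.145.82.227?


Binary: 11111111.10000000.00000000.00000000
Count leading 1s
Prefix: /9


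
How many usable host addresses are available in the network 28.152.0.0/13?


Host bits = 32 - 13 = 19
Total addresses = 2^19 = 524288
Usable = total - 2 (network and broadcast)
Usable hosts: 524286


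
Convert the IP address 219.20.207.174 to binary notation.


219 = 11011011
20 = 00010100
207 = 11001111
174 = 10101110
Binary: 11011011.00010100.11001111.10101110


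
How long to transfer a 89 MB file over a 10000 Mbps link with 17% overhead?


Effective throughput = 10000 * (1 - 17/100) = 8300 Mbps
File size in Mb = 89 * 8 = 712 Mb
Time = 712 / 8300
Time = 0.0858 seconds


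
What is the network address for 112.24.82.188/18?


IP:   01110000.00011000.01010010.10111100
Mask: 11111111.11111111.11000000.00000000
AND operation:
Net:  01110000.00011000.01000000.00000000
Network: 112.24.64.0/18


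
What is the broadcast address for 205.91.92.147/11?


Network: 205.64.0.0/11
Host bits = 21
Set all host bits to 1:
Broadcast: 205.95.255.255


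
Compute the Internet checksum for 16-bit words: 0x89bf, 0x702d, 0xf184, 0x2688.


Sum all words (with carry folding):
+ 0x89bf = 0x89bf
+ 0x702d = 0xf9ec
+ 0xf184 = 0xeb71
+ 0x2688 = 0x11fa
One's complement: ~0x11fa
Checksum = 0xee05


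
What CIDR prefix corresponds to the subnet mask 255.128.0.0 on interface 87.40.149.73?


Binary: 11111111.10000000.00000000.00000000
Count leading 1s
Prefix: /9


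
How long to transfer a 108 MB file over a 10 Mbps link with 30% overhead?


Effective throughput = 10 * (1 - 30/100) = 7 Mbps
File size in Mb = 108 * 8 = 864 Mb
Time = 864 / 7
Time = 123.4286 seconds


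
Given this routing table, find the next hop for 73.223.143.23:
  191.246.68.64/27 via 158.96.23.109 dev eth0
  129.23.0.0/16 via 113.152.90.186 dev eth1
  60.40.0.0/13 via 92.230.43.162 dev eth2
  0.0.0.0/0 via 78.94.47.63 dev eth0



Longest prefix match for 73.223.143.23:
  /27 191.246.68.64: no
  /16 129.23.0.0: no
  /13 60.40.0.0: no
  /0 0.0.0.0: MATCH
Selected: next-hop 78.94.47.63 via eth0 (matched /0)


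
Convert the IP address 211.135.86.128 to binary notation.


211 = 11010011
135 = 10000111
86 = 01010110
128 = 10000000
Binary: 11010011.10000111.01010110.10000000


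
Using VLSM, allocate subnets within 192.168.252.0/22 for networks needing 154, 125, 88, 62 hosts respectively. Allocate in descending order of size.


154 hosts -> /24 (254 usable): 192.168.252.0/24
125 hosts -> /25 (126 usable): 192.168.253.0/25
88 hosts -> /25 (126 usable): 192.168.253.128/25
62 hosts -> /26 (62 usable): 192.168.254.0/26
Allocation: 192.168.252.0/24 (154 hosts, 254 usable); 192.168.253.0/25 (125 hosts, 126 usable); 192.168.253.128/25 (88 hosts, 126 usable); 192.168.254.0/26 (62 hosts, 62 usable)


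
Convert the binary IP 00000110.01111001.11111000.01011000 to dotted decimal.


00000110 = 6
01111001 = 121
11111000 = 248
01011000 = 88
IP: 6.121.248.88


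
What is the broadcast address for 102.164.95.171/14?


Network: 102.164.0.0/14
Host bits = 18
Set all host bits to 1:
Broadcast: 102.167.255.255


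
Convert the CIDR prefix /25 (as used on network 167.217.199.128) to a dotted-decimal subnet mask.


/25 means 25 network bits, 7 host bits
Binary: 11111111111111111111111110000000
Mask: 255.255.255.128


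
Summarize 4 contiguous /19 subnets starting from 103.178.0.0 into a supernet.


Original prefix: /19
Number of subnets: 4 = 2^2
New prefix = 19 - 2 = 17
Supernet: 103.178.0.0/17


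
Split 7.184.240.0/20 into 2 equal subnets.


New prefix = 20 + 1 = 21
Each subnet has 2048 addresses
  7.184.240.0/21
  7.184.248.0/21
Subnets: 7.184.240.0/21, 7.184.248.0/21


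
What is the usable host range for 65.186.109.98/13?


Network: 65.184.0.0
Broadcast: 65.191.255.255
First usable = network + 1
Last usable = broadcast - 1
Range: 65.184.0.1 to 65.191.255.254


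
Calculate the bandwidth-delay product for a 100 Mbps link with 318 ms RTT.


BDP = bandwidth * RTT
= 100 Mbps * 318 ms
= 100 * 1e6 * 318 / 1000 bits
= 31800000 bits
= 3975000 bytes
= 3881.8359 KB
BDP = 31800000 bits (3975000 bytes)


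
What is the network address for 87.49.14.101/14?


IP:   01010111.00110001.00001110.01100101
Mask: 11111111.11111100.00000000.00000000
AND operation:
Net:  01010111.00110000.00000000.00000000
Network: 87.48.0.0/14


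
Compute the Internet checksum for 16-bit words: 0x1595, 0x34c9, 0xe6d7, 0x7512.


Sum all words (with carry folding):
+ 0x1595 = 0x1595
+ 0x34c9 = 0x4a5e
+ 0xe6d7 = 0x3136
+ 0x7512 = 0xa648
One's complement: ~0xa648
Checksum = 0x59b7


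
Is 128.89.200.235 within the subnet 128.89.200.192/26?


Subnet network: 128.89.200.192
Test IP AND mask: 128.89.200.192
Yes, 128.89.200.235 is in 128.89.200.192/26


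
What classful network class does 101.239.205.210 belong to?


First octet: 101
Binary: 01100101
0xxxxxxx -> Class A (1-126)
Class A, default mask 255.0.0.0 (/8)


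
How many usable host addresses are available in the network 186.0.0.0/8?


Host bits = 32 - 8 = 24
Total addresses = 2^24 = 16777216
Usable = total - 2 (network and broadcast)
Usable hosts: 16777214


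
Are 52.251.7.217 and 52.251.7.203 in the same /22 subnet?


Mask: 255.255.252.0
52.251.7.217 AND mask = 52.251.4.0
52.251.7.203 AND mask = 52.251.4.0
Yes, same subnet (52.251.4.0)


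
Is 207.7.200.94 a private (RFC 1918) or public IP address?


RFC 1918 private ranges:
  10.0.0.0/8 (10.0.0.0 - 10.255.255.255)
  172.16.0.0/12 (172.16.0.0 - 172.31.255.255)
  192.168.0.0/16 (192.168.0.0 - 192.168.255.255)
Public (not in any RFC 1918 range)


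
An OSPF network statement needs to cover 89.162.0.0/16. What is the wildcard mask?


Subnet mask: 255.255.0.0
Wildcard = 255.255.255.255 - subnet mask
255 - 255 = 0
255 - 255 = 0
255 - 0 = 255
255 - 0 = 255
Wildcard: 0.0.255.255


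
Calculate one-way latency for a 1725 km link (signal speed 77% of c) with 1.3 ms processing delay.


Speed = 0.77 * 3e5 km/s = 231000 km/s
Propagation delay = 1725 / 231000 = 0.0075 s = 7.4675 ms
Processing delay = 1.3 ms
Total one-way latency = 8.7675 ms


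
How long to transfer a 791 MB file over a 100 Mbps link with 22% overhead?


Effective throughput = 100 * (1 - 22/100) = 78 Mbps
File size in Mb = 791 * 8 = 6328 Mb
Time = 6328 / 78
Time = 81.1282 seconds


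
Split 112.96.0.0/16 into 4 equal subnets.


New prefix = 16 + 2 = 18
Each subnet has 16384 addresses
  112.96.0.0/18
  112.96.64.0/18
  112.96.128.0/18
  112.96.192.0/18
Subnets: 112.96.0.0/18, 112.96.64.0/18, 112.96.128.0/18, 112.96.192.0/18


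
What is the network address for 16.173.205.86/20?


IP:   00010000.10101101.11001101.01010110
Mask: 11111111.11111111.11110000.00000000
AND operation:
Net:  00010000.10101101.11000000.00000000
Network: 16.173.192.0/20


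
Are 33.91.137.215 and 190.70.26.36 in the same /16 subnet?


Mask: 255.255.0.0
33.91.137.215 AND mask = 33.91.0.0
190.70.26.36 AND mask = 190.70.0.0
No, different subnets (33.91.0.0 vs 190.70.0.0)


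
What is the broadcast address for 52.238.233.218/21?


Network: 52.238.232.0/21
Host bits = 11
Set all host bits to 1:
Broadcast: 52.238.239.255


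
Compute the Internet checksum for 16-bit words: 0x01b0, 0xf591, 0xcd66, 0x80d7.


Sum all words (with carry folding):
+ 0x01b0 = 0x01b0
+ 0xf591 = 0xf741
+ 0xcd66 = 0xc4a8
+ 0x80d7 = 0x4580
One's complement: ~0x4580
Checksum = 0xba7f


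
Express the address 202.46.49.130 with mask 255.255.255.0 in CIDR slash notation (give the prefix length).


Binary: 11111111.11111111.11111111.00000000
Count leading 1s
Prefix: /24


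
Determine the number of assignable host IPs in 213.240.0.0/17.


Host bits = 32 - 17 = 15
Total addresses = 2^15 = 32768
Usable = total - 2 (network and broadcast)
Usable hosts: 32766


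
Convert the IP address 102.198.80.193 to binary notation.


102 = 01100110
198 = 11000110
80 = 01010000
193 = 11000001
Binary: 01100110.11000110.01010000.11000001


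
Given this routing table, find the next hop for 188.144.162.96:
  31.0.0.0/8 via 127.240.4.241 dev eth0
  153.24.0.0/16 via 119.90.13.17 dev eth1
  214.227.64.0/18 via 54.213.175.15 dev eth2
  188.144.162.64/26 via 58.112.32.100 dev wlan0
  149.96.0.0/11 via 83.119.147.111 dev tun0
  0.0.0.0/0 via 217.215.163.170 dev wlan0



Longest prefix match for 188.144.162.96:
  /8 31.0.0.0: no
  /16 153.24.0.0: no
  /18 214.227.64.0: no
  /26 188.144.162.64: MATCH
  /11 149.96.0.0: no
  /0 0.0.0.0: MATCH
Selected: next-hop 58.112.32.100 via wlan0 (matched /26)


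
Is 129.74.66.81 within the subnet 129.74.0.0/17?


Subnet network: 129.74.0.0
Test IP AND mask: 129.74.0.0
Yes, 129.74.66.81 is in 129.74.0.0/17


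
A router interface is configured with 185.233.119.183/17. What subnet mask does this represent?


/17 means 17 network bits, 15 host bits
Binary: 11111111111111111000000000000000
Mask: 255.255.128.0


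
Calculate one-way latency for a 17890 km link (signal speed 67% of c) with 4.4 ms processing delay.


Speed = 0.67 * 3e5 km/s = 201000 km/s
Propagation delay = 17890 / 201000 = 0.089 s = 89.005 ms
Processing delay = 4.4 ms
Total one-way latency = 93.405 ms


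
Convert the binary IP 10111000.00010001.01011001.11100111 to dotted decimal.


10111000 = 184
00010001 = 17
01011001 = 89
11100111 = 231
IP: 184.17.89.231


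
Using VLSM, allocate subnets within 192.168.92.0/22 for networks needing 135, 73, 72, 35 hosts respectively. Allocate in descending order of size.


135 hosts -> /24 (254 usable): 192.168.92.0/24
73 hosts -> /25 (126 usable): 192.168.93.0/25
72 hosts -> /25 (126 usable): 192.168.93.128/25
35 hosts -> /26 (62 usable): 192.168.94.0/26
Allocation: 192.168.92.0/24 (135 hosts, 254 usable); 192.168.93.0/25 (73 hosts, 126 usable); 192.168.93.128/25 (72 hosts, 126 usable); 192.168.94.0/26 (35 hosts, 62 usable)


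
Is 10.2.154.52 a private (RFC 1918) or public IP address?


RFC 1918 private ranges:
  10.0.0.0/8 (10.0.0.0 - 10.255.255.255)
  172.16.0.0/12 (172.16.0.0 - 172.31.255.255)
  192.168.0.0/16 (192.168.0.0 - 192.168.255.255)
Private (in 10.0.0.0/8)


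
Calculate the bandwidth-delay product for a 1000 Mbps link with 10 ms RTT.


BDP = bandwidth * RTT
= 1000 Mbps * 10 ms
= 1000 * 1e6 * 10 / 1000 bits
= 10000000 bits
= 1250000 bytes
= 1220.7031 KB
BDP = 10000000 bits (1250000 bytes)


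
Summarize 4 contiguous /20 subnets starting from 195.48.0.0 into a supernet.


Original prefix: /20
Number of subnets: 4 = 2^2
New prefix = 20 - 2 = 18
Supernet: 195.48.0.0/18


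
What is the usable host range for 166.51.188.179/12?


Network: 166.48.0.0
Broadcast: 166.63.255.255
First usable = network + 1
Last usable = broadcast - 1
Range: 166.48.0.1 to 166.63.255.254


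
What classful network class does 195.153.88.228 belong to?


First octet: 195
Binary: 11000011
110xxxxx -> Class C (192-223)
Class C, default mask 255.255.255.0 (/24)


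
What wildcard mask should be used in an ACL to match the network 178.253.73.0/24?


Subnet mask: 255.255.255.0
Wildcard = 255.255.255.255 - subnet mask
255 - 255 = 0
255 - 255 = 0
255 - 255 = 0
255 - 0 = 255
Wildcard: 0.0.0.255


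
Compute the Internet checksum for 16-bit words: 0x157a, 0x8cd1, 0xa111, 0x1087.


Sum all words (with carry folding):
+ 0x157a = 0x157a
+ 0x8cd1 = 0xa24b
+ 0xa111 = 0x435d
+ 0x1087 = 0x53e4
One's complement: ~0x53e4
Checksum = 0xac1b


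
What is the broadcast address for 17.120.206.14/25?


Network: 17.120.206.0/25
Host bits = 7
Set all host bits to 1:
Broadcast: 17.120.206.127


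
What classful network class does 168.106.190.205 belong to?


First octet: 168
Binary: 10101000
10xxxxxx -> Class B (128-191)
Class B, default mask 255.255.0.0 (/16)


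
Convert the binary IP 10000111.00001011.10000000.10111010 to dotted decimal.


10000111 = 135
00001011 = 11
10000000 = 128
10111010 = 186
IP: 135.11.128.186


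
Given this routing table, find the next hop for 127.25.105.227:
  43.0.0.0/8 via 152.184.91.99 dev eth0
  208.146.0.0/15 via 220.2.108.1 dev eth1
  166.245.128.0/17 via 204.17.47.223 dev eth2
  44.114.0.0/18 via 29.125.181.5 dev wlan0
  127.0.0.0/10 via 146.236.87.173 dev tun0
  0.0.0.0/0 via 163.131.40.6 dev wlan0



Longest prefix match for 127.25.105.227:
  /8 43.0.0.0: no
  /15 208.146.0.0: no
  /17 166.245.128.0: no
  /18 44.114.0.0: no
  /10 127.0.0.0: MATCH
  /0 0.0.0.0: MATCH
Selected: next-hop 146.236.87.173 via tun0 (matched /10)


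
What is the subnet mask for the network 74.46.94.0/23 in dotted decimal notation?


/23 means 23 network bits, 9 host bits
Binary: 11111111111111111111111000000000
Mask: 255.255.254.0


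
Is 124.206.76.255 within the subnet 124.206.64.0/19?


Subnet network: 124.206.64.0
Test IP AND mask: 124.206.64.0
Yes, 124.206.76.255 is in 124.206.64.0/19


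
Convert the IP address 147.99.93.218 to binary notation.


147 = 10010011
99 = 01100011
93 = 01011101
218 = 11011010
Binary: 10010011.01100011.01011101.11011010


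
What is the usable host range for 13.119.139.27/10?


Network: 13.64.0.0
Broadcast: 13.127.255.255
First usable = network + 1
Last usable = broadcast - 1
Range: 13.64.0.1 to 13.127.255.254


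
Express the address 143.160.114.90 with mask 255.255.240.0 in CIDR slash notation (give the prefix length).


Binary: 11111111.11111111.11110000.00000000
Count leading 1s
Prefix: /20


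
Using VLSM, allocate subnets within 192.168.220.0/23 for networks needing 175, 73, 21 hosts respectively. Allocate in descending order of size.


175 hosts -> /24 (254 usable): 192.168.220.0/24
73 hosts -> /25 (126 usable): 192.168.221.0/25
21 hosts -> /27 (30 usable): 192.168.221.128/27
Allocation: 192.168.220.0/24 (175 hosts, 254 usable); 192.168.221.0/25 (73 hosts, 126 usable); 192.168.221.128/27 (21 hosts, 30 usable)


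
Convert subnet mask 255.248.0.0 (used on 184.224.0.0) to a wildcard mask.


Subnet mask: 255.248.0.0
Wildcard = 255.255.255.255 - subnet mask
255 - 255 = 0
255 - 248 = 7
255 - 0 = 255
255 - 0 = 255
Wildcard: 0.7.255.255


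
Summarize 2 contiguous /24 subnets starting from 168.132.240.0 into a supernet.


Original prefix: /24
Number of subnets: 2 = 2^1
New prefix = 24 - 1 = 23
Supernet: 168.132.240.0/23


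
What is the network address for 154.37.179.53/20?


IP:   10011010.00100101.10110011.00110101
Mask: 11111111.11111111.11110000.00000000
AND operation:
Net:  10011010.00100101.10110000.00000000
Network: 154.37.176.0/20


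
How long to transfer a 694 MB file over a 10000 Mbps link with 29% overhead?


Effective throughput = 10000 * (1 - 29/100) = 7100 Mbps
File size in Mb = 694 * 8 = 5552 Mb
Time = 5552 / 7100
Time = 0.782 seconds


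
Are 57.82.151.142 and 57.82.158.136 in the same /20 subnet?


Mask: 255.255.240.0
57.82.151.142 AND mask = 57.82.144.0
57.82.158.136 AND mask = 57.82.144.0
Yes, same subnet (57.82.144.0)


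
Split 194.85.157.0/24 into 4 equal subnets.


New prefix = 24 + 2 = 26
Each subnet has 64 addresses
  194.85.157.0/26
  194.85.157.64/26
  194.85.157.128/26
  194.85.157.192/26
Subnets: 194.85.157.0/26, 194.85.157.64/26, 194.85.157.128/26, 194.85.157.192/26


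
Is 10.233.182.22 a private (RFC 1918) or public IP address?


RFC 1918 private ranges:
  10.0.0.0/8 (10.0.0.0 - 10.255.255.255)
  172.16.0.0/12 (172.16.0.0 - 172.31.255.255)
  192.168.0.0/16 (192.168.0.0 - 192.168.255.255)
Private (in 10.0.0.0/8)


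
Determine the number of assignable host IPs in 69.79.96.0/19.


Host bits = 32 - 19 = 13
Total addresses = 2^13 = 8192
Usable = total - 2 (network and broadcast)
Usable hosts: 8190


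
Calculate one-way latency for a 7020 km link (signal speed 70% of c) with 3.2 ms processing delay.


Speed = 0.7 * 3e5 km/s = 210000 km/s
Propagation delay = 7020 / 210000 = 0.0334 s = 33.4286 ms
Processing delay = 3.2 ms
Total one-way latency = 36.6286 ms


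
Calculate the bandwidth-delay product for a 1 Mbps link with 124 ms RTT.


BDP = bandwidth * RTT
= 1 Mbps * 124 ms
= 1 * 1e6 * 124 / 1000 bits
= 124000 bits
= 15500 bytes
= 15.1367 KB
BDP = 124000 bits (15500 bytes)


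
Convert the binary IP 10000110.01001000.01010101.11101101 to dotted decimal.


10000110 = 134
01001000 = 72
01010101 = 85
11101101 = 237
IP: 134.72.85.237


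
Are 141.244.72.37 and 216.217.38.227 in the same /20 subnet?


Mask: 255.255.240.0
141.244.72.37 AND mask = 141.244.64.0
216.217.38.227 AND mask = 216.217.32.0
No, different subnets (141.244.64.0 vs 216.217.32.0)


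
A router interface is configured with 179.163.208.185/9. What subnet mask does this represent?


/9 means 9 network bits, 23 host bits
Binary: 11111111100000000000000000000000
Mask: 255.128.0.0


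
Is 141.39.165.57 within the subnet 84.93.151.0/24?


Subnet network: 84.93.151.0
Test IP AND mask: 141.39.165.0
No, 141.39.165.57 is not in 84.93.151.0/24


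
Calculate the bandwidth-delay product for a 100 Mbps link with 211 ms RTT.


BDP = bandwidth * RTT
= 100 Mbps * 211 ms
= 100 * 1e6 * 211 / 1000 bits
= 21100000 bits
= 2637500 bytes
= 2575.6836 KB
BDP = 21100000 bits (2637500 bytes)


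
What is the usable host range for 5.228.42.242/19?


Network: 5.228.32.0
Broadcast: 5.228.63.255
First usable = network + 1
Last usable = broadcast - 1
Range: 5.228.32.1 to 5.228.63.254


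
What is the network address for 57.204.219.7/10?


IP:   00111001.11001100.11011011.00000111
Mask: 11111111.11000000.00000000.00000000
AND operation:
Net:  00111001.11000000.00000000.00000000
Network: 57.192.0.0/10


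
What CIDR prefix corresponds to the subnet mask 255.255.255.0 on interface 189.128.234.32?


Binary: 11111111.11111111.11111111.00000000
Count leading 1s
Prefix: /24


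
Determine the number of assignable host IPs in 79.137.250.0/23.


Host bits = 32 - 23 = 9
Total addresses = 2^9 = 512
Usable = total - 2 (network and broadcast)
Usable hosts: 510


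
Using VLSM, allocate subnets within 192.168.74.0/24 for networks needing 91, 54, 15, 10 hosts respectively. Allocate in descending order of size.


91 hosts -> /25 (126 usable): 192.168.74.0/25
54 hosts -> /26 (62 usable): 192.168.74.128/26
15 hosts -> /27 (30 usable): 192.168.74.192/27
10 hosts -> /28 (14 usable): 192.168.74.224/28
Allocation: 192.168.74.0/25 (91 hosts, 126 usable); 192.168.74.128/26 (54 hosts, 62 usable); 192.168.74.192/27 (15 hosts, 30 usable); 192.168.74.224/28 (10 hosts, 14 usable)


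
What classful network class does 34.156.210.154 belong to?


First octet: 34
Binary: 00100010
0xxxxxxx -> Class A (1-126)
Class A, default mask 255.0.0.0 (/8)


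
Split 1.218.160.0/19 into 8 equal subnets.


New prefix = 19 + 3 = 22
Each subnet has 1024 addresses
  1.218.160.0/22
  1.218.164.0/22
  1.218.168.0/22
  1.218.172.0/22
  1.218.176.0/22
  1.218.180.0/22
  1.218.184.0/22
  1.218.188.0/22
Subnets: 1.218.160.0/22, 1.218.164.0/22, 1.218.168.0/22, 1.218.172.0/22, 1.218.176.0/22, 1.218.180.0/22, 1.218.184.0/22, 1.218.188.0/22


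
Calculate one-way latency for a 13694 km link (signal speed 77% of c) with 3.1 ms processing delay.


Speed = 0.77 * 3e5 km/s = 231000 km/s
Propagation delay = 13694 / 231000 = 0.0593 s = 59.2814 ms
Processing delay = 3.1 ms
Total one-way latency = 62.3814 ms


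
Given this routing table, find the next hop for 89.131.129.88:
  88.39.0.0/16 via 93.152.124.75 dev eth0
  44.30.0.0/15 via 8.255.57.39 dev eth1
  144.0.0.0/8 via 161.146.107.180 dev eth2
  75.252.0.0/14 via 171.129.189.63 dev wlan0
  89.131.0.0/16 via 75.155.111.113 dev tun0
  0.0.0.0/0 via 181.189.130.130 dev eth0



Longest prefix match for 89.131.129.88:
  /16 88.39.0.0: no
  /15 44.30.0.0: no
  /8 144.0.0.0: no
  /14 75.252.0.0: no
  /16 89.131.0.0: MATCH
  /0 0.0.0.0: MATCH
Selected: next-hop 75.155.111.113 via tun0 (matched /16)


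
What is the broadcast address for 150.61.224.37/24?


Network: 150.61.224.0/24
Host bits = 8
Set all host bits to 1:
Broadcast: 150.61.224.255


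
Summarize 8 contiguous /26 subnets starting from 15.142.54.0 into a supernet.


Original prefix: /26
Number of subnets: 8 = 2^3
New prefix = 26 - 3 = 23
Supernet: 15.142.54.0/23


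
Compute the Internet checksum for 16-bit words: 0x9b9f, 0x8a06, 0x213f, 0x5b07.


Sum all words (with carry folding):
+ 0x9b9f = 0x9b9f
+ 0x8a06 = 0x25a6
+ 0x213f = 0x46e5
+ 0x5b07 = 0xa1ec
One's complement: ~0xa1ec
Checksum = 0x5e13


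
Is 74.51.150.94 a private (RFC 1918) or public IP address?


RFC 1918 private ranges:
  10.0.0.0/8 (10.0.0.0 - 10.255.255.255)
  172.16.0.0/12 (172.16.0.0 - 172.31.255.255)
  192.168.0.0/16 (192.168.0.0 - 192.168.255.255)
Public (not in any RFC 1918 range)


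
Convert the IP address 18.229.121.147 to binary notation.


18 = 00010010
229 = 11100101
121 = 01111001
147 = 10010011
Binary: 00010010.11100101.01111001.10010011


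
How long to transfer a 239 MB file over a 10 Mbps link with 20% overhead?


Effective throughput = 10 * (1 - 20/100) = 8 Mbps
File size in Mb = 239 * 8 = 1912 Mb
Time = 1912 / 8
Time = 239 seconds


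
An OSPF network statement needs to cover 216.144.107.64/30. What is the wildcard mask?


Subnet mask: 255.255.255.252
Wildcard = 255.255.255.255 - subnet mask
255 - 255 = 0
255 - 255 = 0
255 - 255 = 0
255 - 252 = 3
Wildcard: 0.0.0.3


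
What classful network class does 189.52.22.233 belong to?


First octet: 189
Binary: 10111101
10xxxxxx -> Class B (128-191)
Class B, default mask 255.255.0.0 (/16)


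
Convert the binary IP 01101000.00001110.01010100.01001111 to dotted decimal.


01101000 = 104
00001110 = 14
01010100 = 84
01001111 = 79
IP: 104.14.84.79


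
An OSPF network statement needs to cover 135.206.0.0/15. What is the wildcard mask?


Subnet mask: 255.254.0.0
Wildcard = 255.255.255.255 - subnet mask
255 - 255 = 0
255 - 254 = 1
255 - 0 = 255
255 - 0 = 255
Wildcard: 0.1.255.255


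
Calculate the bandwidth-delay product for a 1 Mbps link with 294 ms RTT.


BDP = bandwidth * RTT
= 1 Mbps * 294 ms
= 1 * 1e6 * 294 / 1000 bits
= 294000 bits
= 36750 bytes
= 35.8887 KB
BDP = 294000 bits (36750 bytes)


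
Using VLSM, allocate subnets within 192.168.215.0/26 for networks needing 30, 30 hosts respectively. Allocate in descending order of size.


30 hosts -> /27 (30 usable): 192.168.215.0/27
30 hosts -> /27 (30 usable): 192.168.215.32/27
Allocation: 192.168.215.0/27 (30 hosts, 30 usable); 192.168.215.32/27 (30 hosts, 30 usable)


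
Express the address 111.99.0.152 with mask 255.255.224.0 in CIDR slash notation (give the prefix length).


Binary: 11111111.11111111.11100000.00000000
Count leading 1s
Prefix: /19


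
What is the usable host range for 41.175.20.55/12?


Network: 41.160.0.0
Broadcast: 41.175.255.255
First usable = network + 1
Last usable = broadcast - 1
Range: 41.160.0.1 to 41.175.255.254


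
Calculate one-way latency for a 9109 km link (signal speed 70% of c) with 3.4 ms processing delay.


Speed = 0.7 * 3e5 km/s = 210000 km/s
Propagation delay = 9109 / 210000 = 0.0434 s = 43.3762 ms
Processing delay = 3.4 ms
Total one-way latency = 46.7762 ms


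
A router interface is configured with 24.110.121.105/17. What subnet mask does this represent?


/17 means 17 network bits, 15 host bits
Binary: 11111111111111111000000000000000
Mask: 255.255.128.0


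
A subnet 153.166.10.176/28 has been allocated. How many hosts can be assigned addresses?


Host bits = 32 - 28 = 4
Total addresses = 2^4 = 16
Usable = total - 2 (network and broadcast)
Usable hosts: 14


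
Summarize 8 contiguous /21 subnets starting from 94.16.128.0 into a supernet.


Original prefix: /21
Number of subnets: 8 = 2^3
New prefix = 21 - 3 = 18
Supernet: 94.16.128.0/18


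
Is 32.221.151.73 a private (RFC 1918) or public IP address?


RFC 1918 private ranges:
  10.0.0.0/8 (10.0.0.0 - 10.255.255.255)
  172.16.0.0/12 (172.16.0.0 - 172.31.255.255)
  192.168.0.0/16 (192.168.0.0 - 192.168.255.255)
Public (not in any RFC 1918 range)


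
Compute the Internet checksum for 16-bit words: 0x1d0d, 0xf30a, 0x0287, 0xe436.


Sum all words (with carry folding):
+ 0x1d0d = 0x1d0d
+ 0xf30a = 0x1018
+ 0x0287 = 0x129f
+ 0xe436 = 0xf6d5
One's complement: ~0xf6d5
Checksum = 0x092a


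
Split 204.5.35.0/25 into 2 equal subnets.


New prefix = 25 + 1 = 26
Each subnet has 64 addresses
  204.5.35.0/26
  204.5.35.64/26
Subnets: 204.5.35.0/26, 204.5.35.64/26


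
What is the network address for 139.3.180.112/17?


IP:   10001011.00000011.10110100.01110000
Mask: 11111111.11111111.10000000.00000000
AND operation:
Net:  10001011.00000011.10000000.00000000
Network: 139.3.128.0/17


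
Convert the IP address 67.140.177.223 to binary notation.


67 = 01000011
140 = 10001100
177 = 10110001
223 = 11011111
Binary: 01000011.10001100.10110001.11011111


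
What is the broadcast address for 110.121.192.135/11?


Network: 110.96.0.0/11
Host bits = 21
Set all host bits to 1:
Broadcast: 110.127.255.255


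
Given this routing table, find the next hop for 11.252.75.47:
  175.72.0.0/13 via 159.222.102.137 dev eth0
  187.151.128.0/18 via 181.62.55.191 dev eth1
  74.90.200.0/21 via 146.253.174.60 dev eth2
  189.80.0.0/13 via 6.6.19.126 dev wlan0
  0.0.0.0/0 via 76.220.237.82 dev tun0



Longest prefix match for 11.252.75.47:
  /13 175.72.0.0: no
  /18 187.151.128.0: no
  /21 74.90.200.0: no
  /13 189.80.0.0: no
  /0 0.0.0.0: MATCH
Selected: next-hop 76.220.237.82 via tun0 (matched /0)
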